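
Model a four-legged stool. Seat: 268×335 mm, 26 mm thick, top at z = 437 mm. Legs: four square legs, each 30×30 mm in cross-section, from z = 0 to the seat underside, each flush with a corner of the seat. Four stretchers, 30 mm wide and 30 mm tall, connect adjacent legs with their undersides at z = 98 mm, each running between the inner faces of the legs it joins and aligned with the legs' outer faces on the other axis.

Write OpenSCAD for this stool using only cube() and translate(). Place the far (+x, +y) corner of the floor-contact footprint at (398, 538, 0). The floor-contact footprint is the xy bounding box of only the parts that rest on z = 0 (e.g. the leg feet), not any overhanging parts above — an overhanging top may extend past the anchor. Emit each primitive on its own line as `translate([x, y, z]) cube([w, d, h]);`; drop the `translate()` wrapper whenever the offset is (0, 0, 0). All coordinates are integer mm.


translate([130, 203, 411]) cube([268, 335, 26]);
translate([130, 203, 0]) cube([30, 30, 411]);
translate([368, 203, 0]) cube([30, 30, 411]);
translate([130, 508, 0]) cube([30, 30, 411]);
translate([368, 508, 0]) cube([30, 30, 411]);
translate([160, 203, 98]) cube([208, 30, 30]);
translate([160, 508, 98]) cube([208, 30, 30]);
translate([130, 233, 98]) cube([30, 275, 30]);
translate([368, 233, 98]) cube([30, 275, 30]);


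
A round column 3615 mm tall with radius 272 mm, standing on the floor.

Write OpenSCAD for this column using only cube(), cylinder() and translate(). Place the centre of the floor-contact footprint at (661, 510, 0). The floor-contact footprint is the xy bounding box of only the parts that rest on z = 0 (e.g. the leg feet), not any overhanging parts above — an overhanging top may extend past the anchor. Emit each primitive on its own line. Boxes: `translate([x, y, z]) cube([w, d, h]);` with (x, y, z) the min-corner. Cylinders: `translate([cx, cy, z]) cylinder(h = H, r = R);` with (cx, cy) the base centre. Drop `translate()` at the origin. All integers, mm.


translate([661, 510, 0]) cylinder(h = 3615, r = 272);


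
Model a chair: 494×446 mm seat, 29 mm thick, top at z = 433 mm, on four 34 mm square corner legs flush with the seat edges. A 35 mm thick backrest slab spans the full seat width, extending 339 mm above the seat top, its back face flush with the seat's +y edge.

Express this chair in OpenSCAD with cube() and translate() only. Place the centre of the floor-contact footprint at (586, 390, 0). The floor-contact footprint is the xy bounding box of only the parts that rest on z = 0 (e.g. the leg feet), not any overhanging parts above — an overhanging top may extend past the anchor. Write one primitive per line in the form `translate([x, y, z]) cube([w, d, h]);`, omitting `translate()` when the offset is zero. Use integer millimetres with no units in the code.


// leg_h = 433 - 29 = 404
translate([339, 167, 404]) cube([494, 446, 29]);
translate([339, 167, 0]) cube([34, 34, 404]);
translate([799, 167, 0]) cube([34, 34, 404]);
translate([339, 579, 0]) cube([34, 34, 404]);
translate([799, 579, 0]) cube([34, 34, 404]);
translate([339, 578, 433]) cube([494, 35, 339]);


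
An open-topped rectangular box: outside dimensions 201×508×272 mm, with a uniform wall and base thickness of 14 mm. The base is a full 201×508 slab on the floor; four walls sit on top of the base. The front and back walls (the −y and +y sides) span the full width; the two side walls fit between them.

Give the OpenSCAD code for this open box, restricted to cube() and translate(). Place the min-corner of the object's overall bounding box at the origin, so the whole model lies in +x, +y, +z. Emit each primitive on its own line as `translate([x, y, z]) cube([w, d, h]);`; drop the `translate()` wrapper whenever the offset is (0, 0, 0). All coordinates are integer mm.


cube([201, 508, 14]);
translate([0, 0, 14]) cube([201, 14, 258]);
translate([0, 494, 14]) cube([201, 14, 258]);
translate([0, 14, 14]) cube([14, 480, 258]);
translate([187, 14, 14]) cube([14, 480, 258]);


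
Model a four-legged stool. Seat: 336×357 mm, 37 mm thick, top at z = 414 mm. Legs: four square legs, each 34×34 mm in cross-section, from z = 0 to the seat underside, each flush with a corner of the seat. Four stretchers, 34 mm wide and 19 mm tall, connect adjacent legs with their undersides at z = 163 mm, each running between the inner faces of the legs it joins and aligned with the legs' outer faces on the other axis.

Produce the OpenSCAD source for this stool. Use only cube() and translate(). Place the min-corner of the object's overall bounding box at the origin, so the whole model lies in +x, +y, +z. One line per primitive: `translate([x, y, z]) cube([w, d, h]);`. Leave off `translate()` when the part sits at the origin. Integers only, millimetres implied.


// leg_h = 414 - 37 = 377
// stretcher span = 336 - 2*34 = 268
translate([0, 0, 377]) cube([336, 357, 37]);
cube([34, 34, 377]);
translate([302, 0, 0]) cube([34, 34, 377]);
translate([0, 323, 0]) cube([34, 34, 377]);
translate([302, 323, 0]) cube([34, 34, 377]);
translate([34, 0, 163]) cube([268, 34, 19]);
translate([34, 323, 163]) cube([268, 34, 19]);
translate([0, 34, 163]) cube([34, 289, 19]);
translate([302, 34, 163]) cube([34, 289, 19]);


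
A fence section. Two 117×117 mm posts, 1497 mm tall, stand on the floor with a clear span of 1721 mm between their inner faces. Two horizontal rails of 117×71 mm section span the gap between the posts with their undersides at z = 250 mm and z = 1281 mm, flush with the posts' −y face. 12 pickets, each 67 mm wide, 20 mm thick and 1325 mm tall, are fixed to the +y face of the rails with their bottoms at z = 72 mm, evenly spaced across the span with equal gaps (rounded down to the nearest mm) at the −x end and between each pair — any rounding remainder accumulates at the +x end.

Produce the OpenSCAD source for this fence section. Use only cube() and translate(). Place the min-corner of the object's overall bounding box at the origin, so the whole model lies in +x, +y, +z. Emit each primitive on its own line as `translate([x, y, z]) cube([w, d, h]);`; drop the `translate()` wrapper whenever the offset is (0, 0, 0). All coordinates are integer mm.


cube([117, 117, 1497]);
translate([1838, 0, 0]) cube([117, 117, 1497]);
translate([117, 0, 250]) cube([1721, 117, 71]);
translate([117, 0, 1281]) cube([1721, 117, 71]);
translate([187, 117, 72]) cube([67, 20, 1325]);
translate([324, 117, 72]) cube([67, 20, 1325]);
translate([461, 117, 72]) cube([67, 20, 1325]);
translate([598, 117, 72]) cube([67, 20, 1325]);
translate([735, 117, 72]) cube([67, 20, 1325]);
translate([872, 117, 72]) cube([67, 20, 1325]);
translate([1009, 117, 72]) cube([67, 20, 1325]);
translate([1146, 117, 72]) cube([67, 20, 1325]);
translate([1283, 117, 72]) cube([67, 20, 1325]);
translate([1420, 117, 72]) cube([67, 20, 1325]);
translate([1557, 117, 72]) cube([67, 20, 1325]);
translate([1694, 117, 72]) cube([67, 20, 1325]);


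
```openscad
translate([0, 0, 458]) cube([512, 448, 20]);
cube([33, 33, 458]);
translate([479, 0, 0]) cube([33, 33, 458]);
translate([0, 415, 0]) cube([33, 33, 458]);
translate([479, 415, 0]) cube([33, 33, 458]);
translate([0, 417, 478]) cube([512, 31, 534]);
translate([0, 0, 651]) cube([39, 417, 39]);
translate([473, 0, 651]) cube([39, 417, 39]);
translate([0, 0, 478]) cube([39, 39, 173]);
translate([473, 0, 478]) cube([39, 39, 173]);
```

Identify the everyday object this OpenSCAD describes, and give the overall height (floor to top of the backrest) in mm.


A chair. The overall height is 1012 mm.

A slab on four corner posts with a tall panel at the back — a chair. The seat slab sits at z = 458 with thickness 20, and the 534 mm backrest starts at the seat top, so the overall height is 458 + 20 + 534 = 1012 mm.


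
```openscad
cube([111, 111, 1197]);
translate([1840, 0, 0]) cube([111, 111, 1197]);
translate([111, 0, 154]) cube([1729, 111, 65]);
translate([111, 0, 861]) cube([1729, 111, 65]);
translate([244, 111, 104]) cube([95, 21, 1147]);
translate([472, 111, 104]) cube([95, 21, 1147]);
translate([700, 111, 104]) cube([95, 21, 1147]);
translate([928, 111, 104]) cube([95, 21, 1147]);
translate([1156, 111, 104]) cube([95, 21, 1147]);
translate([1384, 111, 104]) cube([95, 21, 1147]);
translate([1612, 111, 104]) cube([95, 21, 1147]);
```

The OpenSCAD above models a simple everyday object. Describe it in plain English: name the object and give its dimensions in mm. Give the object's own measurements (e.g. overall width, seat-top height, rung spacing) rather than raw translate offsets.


A fence section. Two 111×111 mm posts, 1197 mm tall, stand on the floor with a clear span of 1729 mm between their inner faces. Two horizontal rails of 111×65 mm section span the gap between the posts with their undersides at z = 154 mm and z = 861 mm, flush with the posts' −y face. 7 pickets, each 95 mm wide, 21 mm thick and 1147 mm tall, are fixed to the +y face of the rails with their bottoms at z = 104 mm, spaced across the span with a 133 mm gap after the −x post and between neighbouring pickets and before the +x post.


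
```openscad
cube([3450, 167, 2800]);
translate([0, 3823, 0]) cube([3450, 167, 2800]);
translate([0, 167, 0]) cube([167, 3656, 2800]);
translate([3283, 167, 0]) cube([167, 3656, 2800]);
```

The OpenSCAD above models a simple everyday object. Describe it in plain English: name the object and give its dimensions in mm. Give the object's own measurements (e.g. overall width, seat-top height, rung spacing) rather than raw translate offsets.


The wall frame of a small rectangular building: four walls, each 2800 mm tall and 167 mm thick, enclosing a footprint 3450 mm (x) by 3990 mm (y) outside-to-outside, with no floor or roof. The front and back walls (the −y and +y sides) span the full width; the two side walls fit between them.


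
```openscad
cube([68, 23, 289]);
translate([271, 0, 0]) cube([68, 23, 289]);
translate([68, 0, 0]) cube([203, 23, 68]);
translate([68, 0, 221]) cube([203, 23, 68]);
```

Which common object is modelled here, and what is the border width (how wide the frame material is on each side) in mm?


A picture frame. The border width is 68 mm.

Four thin pieces enclosing a rectangular opening — a picture frame. The two full-height stiles are 289 mm tall; the top rail sits at z = 221 and is 68 mm tall, so the border above the opening is 289 − 221 = 68 mm, matching the stile x-width.


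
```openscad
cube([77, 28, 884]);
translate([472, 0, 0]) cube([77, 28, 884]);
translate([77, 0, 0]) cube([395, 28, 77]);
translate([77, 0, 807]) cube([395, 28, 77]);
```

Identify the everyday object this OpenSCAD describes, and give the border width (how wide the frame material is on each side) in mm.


A picture frame. The border width is 77 mm.

Four thin pieces enclosing a rectangular opening — a picture frame. The two full-height stiles are 884 mm tall; the top rail sits at z = 807 and is 77 mm tall, so the border above the opening is 884 − 807 = 77 mm, matching the stile x-width.


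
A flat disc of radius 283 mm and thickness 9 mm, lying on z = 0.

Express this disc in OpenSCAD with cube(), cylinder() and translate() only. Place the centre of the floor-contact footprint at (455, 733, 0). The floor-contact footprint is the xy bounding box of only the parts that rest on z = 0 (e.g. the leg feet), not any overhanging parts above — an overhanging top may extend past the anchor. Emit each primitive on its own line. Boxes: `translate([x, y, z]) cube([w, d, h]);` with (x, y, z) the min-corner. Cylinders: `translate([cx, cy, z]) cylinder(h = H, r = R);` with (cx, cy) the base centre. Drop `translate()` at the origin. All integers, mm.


translate([455, 733, 0]) cylinder(h = 9, r = 283);


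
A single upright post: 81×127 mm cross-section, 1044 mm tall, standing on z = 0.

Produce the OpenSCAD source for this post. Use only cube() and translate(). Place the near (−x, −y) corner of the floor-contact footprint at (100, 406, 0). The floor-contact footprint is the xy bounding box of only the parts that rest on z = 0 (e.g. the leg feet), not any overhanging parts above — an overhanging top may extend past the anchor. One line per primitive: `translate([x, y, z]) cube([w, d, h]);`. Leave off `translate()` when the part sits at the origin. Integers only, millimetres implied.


translate([100, 406, 0]) cube([81, 127, 1044]);


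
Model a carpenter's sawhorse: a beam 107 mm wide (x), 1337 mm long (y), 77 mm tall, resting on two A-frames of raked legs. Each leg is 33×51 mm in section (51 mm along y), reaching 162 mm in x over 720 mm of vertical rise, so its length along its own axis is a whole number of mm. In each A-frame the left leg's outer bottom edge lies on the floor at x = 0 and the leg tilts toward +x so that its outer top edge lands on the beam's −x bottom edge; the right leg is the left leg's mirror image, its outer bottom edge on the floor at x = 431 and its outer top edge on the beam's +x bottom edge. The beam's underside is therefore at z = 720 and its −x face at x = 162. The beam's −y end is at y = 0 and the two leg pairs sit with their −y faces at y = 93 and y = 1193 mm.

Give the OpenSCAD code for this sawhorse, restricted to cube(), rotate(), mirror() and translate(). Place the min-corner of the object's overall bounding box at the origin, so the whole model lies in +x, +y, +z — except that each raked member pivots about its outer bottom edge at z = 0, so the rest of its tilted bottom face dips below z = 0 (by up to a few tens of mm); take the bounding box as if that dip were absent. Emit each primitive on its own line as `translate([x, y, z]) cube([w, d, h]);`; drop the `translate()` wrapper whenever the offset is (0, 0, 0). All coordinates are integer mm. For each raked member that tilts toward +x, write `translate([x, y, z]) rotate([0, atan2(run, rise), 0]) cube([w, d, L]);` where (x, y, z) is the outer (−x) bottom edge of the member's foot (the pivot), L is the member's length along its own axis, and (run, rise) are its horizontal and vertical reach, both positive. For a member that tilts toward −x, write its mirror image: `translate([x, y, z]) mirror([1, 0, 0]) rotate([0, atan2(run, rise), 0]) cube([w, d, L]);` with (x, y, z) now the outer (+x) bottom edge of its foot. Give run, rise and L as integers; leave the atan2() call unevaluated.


translate([162, 0, 720]) cube([107, 1337, 77]);
translate([0, 93, 0]) rotate([0, atan2(162, 720), 0]) cube([33, 51, 738]);
translate([431, 93, 0]) mirror([1, 0, 0]) rotate([0, atan2(162, 720), 0]) cube([33, 51, 738]);
translate([0, 1193, 0]) rotate([0, atan2(162, 720), 0]) cube([33, 51, 738]);
translate([431, 1193, 0]) mirror([1, 0, 0]) rotate([0, atan2(162, 720), 0]) cube([33, 51, 738]);


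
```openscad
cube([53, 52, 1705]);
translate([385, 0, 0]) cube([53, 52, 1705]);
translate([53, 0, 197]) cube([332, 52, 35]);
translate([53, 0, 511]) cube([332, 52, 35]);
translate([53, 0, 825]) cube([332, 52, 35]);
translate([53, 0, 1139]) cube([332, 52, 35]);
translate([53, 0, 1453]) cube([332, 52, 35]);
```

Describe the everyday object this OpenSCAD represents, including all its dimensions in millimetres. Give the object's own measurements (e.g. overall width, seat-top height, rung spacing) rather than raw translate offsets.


A straight ladder. Two 53×52 mm vertical rails, 1705 mm tall, stand 438 mm apart (outside-to-outside) with their front faces coplanar on the −y side. 5 rungs, each 52 mm deep and 35 mm tall, span between the inner faces of the rails, front faces flush with the rails. The lowest rung's underside is at z = 197 mm and rungs are spaced 314 mm apart (underside to underside).


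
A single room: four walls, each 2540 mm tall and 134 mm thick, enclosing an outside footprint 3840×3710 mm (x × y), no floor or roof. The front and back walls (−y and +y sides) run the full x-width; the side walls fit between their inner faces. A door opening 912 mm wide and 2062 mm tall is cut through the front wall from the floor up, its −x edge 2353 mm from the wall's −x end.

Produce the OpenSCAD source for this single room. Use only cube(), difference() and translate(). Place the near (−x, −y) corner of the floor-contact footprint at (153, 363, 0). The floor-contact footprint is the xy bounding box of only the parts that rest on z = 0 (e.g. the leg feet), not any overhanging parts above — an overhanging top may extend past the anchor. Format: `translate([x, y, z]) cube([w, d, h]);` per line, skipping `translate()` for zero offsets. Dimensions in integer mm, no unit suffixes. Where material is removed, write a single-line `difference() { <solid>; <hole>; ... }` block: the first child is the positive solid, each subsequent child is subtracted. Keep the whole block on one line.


difference() { translate([153, 363, 0]) cube([3840, 134, 2540]); translate([2506, 363, 0]) cube([912, 134, 2062]); }
translate([153, 3939, 0]) cube([3840, 134, 2540]);
translate([153, 497, 0]) cube([134, 3442, 2540]);
translate([3859, 497, 0]) cube([134, 3442, 2540]);


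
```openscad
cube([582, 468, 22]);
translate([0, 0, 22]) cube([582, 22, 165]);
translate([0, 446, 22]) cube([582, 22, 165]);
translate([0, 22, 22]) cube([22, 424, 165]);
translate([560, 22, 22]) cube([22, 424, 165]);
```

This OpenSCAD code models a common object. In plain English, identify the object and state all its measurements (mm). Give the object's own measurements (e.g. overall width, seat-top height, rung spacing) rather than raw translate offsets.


An open-topped rectangular box: outside dimensions 582×468×187 mm, with a uniform wall and base thickness of 22 mm. The base is a full 582×468 slab on the floor; four walls sit on top of the base. The front and back walls (the −y and +y sides) span the full width; the two side walls fit between them.


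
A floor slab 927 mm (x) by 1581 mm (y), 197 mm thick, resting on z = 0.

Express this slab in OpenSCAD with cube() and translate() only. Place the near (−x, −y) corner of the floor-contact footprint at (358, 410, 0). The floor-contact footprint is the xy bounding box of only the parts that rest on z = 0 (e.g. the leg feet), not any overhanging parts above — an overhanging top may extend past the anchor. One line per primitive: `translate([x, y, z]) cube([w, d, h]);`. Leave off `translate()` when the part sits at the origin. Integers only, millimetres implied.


translate([358, 410, 0]) cube([927, 1581, 197]);


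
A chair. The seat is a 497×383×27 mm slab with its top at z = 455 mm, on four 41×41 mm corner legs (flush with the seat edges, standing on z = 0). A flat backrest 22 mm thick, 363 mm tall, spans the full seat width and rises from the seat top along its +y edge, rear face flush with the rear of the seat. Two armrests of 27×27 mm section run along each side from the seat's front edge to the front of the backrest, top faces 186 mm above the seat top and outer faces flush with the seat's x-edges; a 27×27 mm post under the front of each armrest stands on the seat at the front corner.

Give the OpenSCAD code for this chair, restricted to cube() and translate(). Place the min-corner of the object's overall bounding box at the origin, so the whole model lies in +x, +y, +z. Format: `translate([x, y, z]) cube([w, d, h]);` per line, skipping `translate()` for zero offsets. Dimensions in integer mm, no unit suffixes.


translate([0, 0, 428]) cube([497, 383, 27]);
cube([41, 41, 428]);
translate([456, 0, 0]) cube([41, 41, 428]);
translate([0, 342, 0]) cube([41, 41, 428]);
translate([456, 342, 0]) cube([41, 41, 428]);
translate([0, 361, 455]) cube([497, 22, 363]);
translate([0, 0, 614]) cube([27, 361, 27]);
translate([470, 0, 614]) cube([27, 361, 27]);
translate([0, 0, 455]) cube([27, 27, 159]);
translate([470, 0, 455]) cube([27, 27, 159]);


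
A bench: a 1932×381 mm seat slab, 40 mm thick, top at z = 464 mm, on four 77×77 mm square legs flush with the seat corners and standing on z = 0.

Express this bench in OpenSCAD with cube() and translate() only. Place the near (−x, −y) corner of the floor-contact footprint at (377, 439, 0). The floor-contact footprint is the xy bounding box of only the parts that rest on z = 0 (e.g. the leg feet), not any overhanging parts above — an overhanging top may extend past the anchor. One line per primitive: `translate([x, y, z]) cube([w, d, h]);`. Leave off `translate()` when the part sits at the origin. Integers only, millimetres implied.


translate([377, 439, 424]) cube([1932, 381, 40]);
translate([377, 439, 0]) cube([77, 77, 424]);
translate([377, 743, 0]) cube([77, 77, 424]);
translate([2232, 439, 0]) cube([77, 77, 424]);
translate([2232, 743, 0]) cube([77, 77, 424]);


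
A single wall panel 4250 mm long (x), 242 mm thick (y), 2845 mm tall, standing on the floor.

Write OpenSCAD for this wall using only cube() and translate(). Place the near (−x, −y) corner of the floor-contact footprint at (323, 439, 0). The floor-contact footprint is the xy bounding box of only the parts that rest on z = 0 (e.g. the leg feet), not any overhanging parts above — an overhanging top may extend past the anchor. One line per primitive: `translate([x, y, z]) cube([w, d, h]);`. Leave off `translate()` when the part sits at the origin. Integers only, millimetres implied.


translate([323, 439, 0]) cube([4250, 242, 2845]);


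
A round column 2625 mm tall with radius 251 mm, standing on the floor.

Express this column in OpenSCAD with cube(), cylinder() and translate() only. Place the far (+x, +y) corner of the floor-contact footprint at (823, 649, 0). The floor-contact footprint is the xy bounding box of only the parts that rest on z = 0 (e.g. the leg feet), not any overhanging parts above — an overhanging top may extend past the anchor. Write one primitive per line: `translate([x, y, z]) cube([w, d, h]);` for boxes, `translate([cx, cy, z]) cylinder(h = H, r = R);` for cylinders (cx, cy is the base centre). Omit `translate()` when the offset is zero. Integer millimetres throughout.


translate([572, 398, 0]) cylinder(h = 2625, r = 251);


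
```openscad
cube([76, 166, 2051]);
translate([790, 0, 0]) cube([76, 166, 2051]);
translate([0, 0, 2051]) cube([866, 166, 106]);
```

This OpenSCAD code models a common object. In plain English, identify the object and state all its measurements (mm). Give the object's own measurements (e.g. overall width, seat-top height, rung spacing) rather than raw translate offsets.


A door frame. The clear opening is 714 mm wide and 2051 mm high. Two 76 mm wide jambs, 166 mm deep, stand either side of the opening from the floor to the top of the opening. A 106 mm thick head sits across the top of both jambs, spanning the full outside width of the frame.


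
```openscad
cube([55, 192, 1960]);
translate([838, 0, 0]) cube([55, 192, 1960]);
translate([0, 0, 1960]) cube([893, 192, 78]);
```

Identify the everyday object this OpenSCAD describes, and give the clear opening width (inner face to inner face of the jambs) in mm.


A door frame. The clear opening width is 783 mm.

Two 1960 mm tall posts with a header on top — a door frame. The left jamb is 55 mm wide at x = 0; the right jamb starts at x = 838. The clear opening is 838 − 55 = 783 mm.


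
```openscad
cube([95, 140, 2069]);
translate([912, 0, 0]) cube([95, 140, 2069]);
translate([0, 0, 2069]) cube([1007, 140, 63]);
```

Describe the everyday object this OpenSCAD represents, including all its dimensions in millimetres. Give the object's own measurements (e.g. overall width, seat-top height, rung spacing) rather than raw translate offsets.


A door frame. The clear opening is 817 mm wide and 2069 mm high. Two 95 mm wide jambs, 140 mm deep, stand either side of the opening from the floor to the top of the opening. A 63 mm thick head sits across the top of both jambs, spanning the full outside width of the frame.


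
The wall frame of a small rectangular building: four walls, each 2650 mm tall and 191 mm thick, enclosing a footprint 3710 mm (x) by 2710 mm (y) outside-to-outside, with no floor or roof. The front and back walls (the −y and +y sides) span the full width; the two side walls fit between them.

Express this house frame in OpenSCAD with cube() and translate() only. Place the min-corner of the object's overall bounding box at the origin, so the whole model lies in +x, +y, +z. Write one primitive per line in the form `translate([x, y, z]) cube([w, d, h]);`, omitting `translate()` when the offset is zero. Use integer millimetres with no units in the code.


cube([3710, 191, 2650]);
translate([0, 2519, 0]) cube([3710, 191, 2650]);
translate([0, 191, 0]) cube([191, 2328, 2650]);
translate([3519, 191, 0]) cube([191, 2328, 2650]);


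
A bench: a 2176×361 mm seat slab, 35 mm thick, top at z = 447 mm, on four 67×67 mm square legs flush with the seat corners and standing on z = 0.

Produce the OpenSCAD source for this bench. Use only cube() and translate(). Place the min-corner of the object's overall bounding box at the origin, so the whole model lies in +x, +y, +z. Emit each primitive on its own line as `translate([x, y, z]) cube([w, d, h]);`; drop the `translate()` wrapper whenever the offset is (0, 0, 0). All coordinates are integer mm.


translate([0, 0, 412]) cube([2176, 361, 35]);
cube([67, 67, 412]);
translate([0, 294, 0]) cube([67, 67, 412]);
translate([2109, 0, 0]) cube([67, 67, 412]);
translate([2109, 294, 0]) cube([67, 67, 412]);


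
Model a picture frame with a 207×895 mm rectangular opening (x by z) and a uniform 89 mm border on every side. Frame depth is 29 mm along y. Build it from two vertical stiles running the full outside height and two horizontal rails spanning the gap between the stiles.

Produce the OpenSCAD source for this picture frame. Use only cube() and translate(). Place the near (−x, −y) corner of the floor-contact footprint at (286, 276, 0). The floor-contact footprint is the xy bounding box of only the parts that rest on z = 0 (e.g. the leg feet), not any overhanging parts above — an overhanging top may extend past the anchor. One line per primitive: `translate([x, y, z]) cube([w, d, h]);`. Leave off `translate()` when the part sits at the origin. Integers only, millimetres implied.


translate([286, 276, 0]) cube([89, 29, 1073]);
translate([582, 276, 0]) cube([89, 29, 1073]);
translate([375, 276, 0]) cube([207, 29, 89]);
translate([375, 276, 984]) cube([207, 29, 89]);


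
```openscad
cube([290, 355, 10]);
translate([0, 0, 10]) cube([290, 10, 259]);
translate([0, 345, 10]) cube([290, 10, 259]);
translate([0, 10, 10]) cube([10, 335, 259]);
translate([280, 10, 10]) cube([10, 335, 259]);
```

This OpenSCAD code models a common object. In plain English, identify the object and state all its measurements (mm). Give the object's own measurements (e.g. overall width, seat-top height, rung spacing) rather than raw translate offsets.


An open-topped rectangular box: outside dimensions 290×355×269 mm, with a uniform wall and base thickness of 10 mm. The base is a full 290×355 slab on the floor; four walls sit on top of the base. The front and back walls (the −y and +y sides) span the full width; the two side walls fit between them.


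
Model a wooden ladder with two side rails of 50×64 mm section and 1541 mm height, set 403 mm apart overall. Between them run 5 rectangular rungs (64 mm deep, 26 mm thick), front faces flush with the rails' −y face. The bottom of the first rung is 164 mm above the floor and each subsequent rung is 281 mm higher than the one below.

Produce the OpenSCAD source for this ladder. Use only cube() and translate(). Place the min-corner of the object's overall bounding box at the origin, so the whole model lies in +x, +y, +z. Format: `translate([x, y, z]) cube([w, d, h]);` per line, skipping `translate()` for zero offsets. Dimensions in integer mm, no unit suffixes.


// rung span = 403 - 2*50 = 303
// rung[k] z = 164 + k*281
cube([50, 64, 1541]);
translate([353, 0, 0]) cube([50, 64, 1541]);
translate([50, 0, 164]) cube([303, 64, 26]);
translate([50, 0, 445]) cube([303, 64, 26]);
translate([50, 0, 726]) cube([303, 64, 26]);
translate([50, 0, 1007]) cube([303, 64, 26]);
translate([50, 0, 1288]) cube([303, 64, 26]);


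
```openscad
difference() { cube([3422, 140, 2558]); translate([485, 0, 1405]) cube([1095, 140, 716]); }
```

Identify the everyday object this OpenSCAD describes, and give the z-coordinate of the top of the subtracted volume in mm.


A wall with a window opening. The window head height is 2121 mm.

A wall with a rectangular opening subtracted — a window. Sill at z = 1405, opening 716 mm tall, so the head is at 1405 + 716 = 2121 mm.


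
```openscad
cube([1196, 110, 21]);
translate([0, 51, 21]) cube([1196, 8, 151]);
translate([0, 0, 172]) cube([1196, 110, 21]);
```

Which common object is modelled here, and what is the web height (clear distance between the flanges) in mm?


An I-beam. The web height is 151 mm.

Two wide flanges with a thin centred web — an I-beam. Overall 193 mm minus two 21 mm flanges gives a web of 193 − 2·21 = 151 mm.


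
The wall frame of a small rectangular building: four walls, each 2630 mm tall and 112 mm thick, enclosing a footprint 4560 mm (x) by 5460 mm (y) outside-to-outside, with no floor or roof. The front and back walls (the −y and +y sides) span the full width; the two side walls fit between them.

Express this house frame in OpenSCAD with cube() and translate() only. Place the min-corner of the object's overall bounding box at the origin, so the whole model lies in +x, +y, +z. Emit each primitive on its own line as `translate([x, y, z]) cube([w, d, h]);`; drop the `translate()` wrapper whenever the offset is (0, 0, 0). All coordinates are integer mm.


cube([4560, 112, 2630]);
translate([0, 5348, 0]) cube([4560, 112, 2630]);
translate([0, 112, 0]) cube([112, 5236, 2630]);
translate([4448, 112, 0]) cube([112, 5236, 2630]);


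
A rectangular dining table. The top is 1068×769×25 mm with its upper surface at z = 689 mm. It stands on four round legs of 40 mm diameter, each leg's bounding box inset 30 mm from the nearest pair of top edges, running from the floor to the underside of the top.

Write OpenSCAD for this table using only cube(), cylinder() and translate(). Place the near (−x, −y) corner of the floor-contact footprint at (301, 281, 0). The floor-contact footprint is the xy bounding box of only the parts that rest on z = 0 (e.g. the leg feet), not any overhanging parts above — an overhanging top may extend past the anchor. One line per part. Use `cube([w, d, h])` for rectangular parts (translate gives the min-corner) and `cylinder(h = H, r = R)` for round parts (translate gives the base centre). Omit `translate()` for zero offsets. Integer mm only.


// leg_h = 689 - 25 = 664
translate([271, 251, 664]) cube([1068, 769, 25]);
translate([321, 301, 0]) cylinder(h = 664, r = 20);
translate([1289, 301, 0]) cylinder(h = 664, r = 20);
translate([321, 970, 0]) cylinder(h = 664, r = 20);
translate([1289, 970, 0]) cylinder(h = 664, r = 20);


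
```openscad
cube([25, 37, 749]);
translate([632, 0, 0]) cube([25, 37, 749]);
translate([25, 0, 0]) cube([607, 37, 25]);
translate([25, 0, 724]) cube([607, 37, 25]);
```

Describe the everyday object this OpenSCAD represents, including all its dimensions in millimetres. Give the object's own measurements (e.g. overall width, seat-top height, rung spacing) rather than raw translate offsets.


A rectangular picture frame lying in the x–z plane (depth along y). The opening is 607 mm wide (x) by 699 mm tall (z), surrounded by a border 25 mm wide on all four sides. The frame is 37 mm deep and is made of two full-height vertical stiles with two horizontal rails fitted between them.


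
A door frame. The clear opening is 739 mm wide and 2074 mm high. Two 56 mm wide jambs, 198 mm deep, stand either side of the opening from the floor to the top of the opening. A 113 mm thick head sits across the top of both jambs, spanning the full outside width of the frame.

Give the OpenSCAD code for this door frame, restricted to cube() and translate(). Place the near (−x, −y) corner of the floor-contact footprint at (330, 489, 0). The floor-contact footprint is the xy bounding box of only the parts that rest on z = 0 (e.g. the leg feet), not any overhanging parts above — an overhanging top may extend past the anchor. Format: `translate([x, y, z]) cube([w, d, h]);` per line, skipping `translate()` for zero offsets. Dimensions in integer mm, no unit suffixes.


translate([330, 489, 0]) cube([56, 198, 2074]);
translate([1125, 489, 0]) cube([56, 198, 2074]);
translate([330, 489, 2074]) cube([851, 198, 113]);


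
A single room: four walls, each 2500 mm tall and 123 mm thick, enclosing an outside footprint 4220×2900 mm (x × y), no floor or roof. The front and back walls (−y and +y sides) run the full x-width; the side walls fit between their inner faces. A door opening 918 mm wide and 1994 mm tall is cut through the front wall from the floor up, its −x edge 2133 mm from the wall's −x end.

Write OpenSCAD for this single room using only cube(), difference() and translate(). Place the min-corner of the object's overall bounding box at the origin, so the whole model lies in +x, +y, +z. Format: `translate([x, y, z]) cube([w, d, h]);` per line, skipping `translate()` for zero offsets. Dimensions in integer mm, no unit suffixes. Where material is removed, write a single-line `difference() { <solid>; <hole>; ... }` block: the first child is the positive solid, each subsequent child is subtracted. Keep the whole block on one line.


difference() { cube([4220, 123, 2500]); translate([2133, 0, 0]) cube([918, 123, 1994]); }
translate([0, 2777, 0]) cube([4220, 123, 2500]);
translate([0, 123, 0]) cube([123, 2654, 2500]);
translate([4097, 123, 0]) cube([123, 2654, 2500]);


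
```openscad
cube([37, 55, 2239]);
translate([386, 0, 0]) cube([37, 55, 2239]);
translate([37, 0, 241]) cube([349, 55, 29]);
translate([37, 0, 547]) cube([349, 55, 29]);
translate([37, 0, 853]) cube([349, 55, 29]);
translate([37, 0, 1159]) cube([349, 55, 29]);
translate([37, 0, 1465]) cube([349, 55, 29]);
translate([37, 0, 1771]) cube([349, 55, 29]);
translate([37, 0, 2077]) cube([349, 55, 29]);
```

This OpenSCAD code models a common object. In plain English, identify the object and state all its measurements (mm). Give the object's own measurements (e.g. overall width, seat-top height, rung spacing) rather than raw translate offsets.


A straight ladder. Two 37×55 mm vertical rails, 2239 mm tall, stand 423 mm apart (outside-to-outside) with their front faces coplanar on the −y side. 7 rungs, each 55 mm deep and 29 mm tall, span between the inner faces of the rails, front faces flush with the rails. The lowest rung's underside is at z = 241 mm and rungs are spaced 306 mm apart (underside to underside).


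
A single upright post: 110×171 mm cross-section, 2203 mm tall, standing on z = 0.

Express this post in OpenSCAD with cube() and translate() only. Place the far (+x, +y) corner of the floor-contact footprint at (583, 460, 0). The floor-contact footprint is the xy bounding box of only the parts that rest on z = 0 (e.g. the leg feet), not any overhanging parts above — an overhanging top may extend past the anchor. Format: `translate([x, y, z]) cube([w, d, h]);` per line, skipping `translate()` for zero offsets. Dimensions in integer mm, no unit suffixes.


translate([473, 289, 0]) cube([110, 171, 2203]);


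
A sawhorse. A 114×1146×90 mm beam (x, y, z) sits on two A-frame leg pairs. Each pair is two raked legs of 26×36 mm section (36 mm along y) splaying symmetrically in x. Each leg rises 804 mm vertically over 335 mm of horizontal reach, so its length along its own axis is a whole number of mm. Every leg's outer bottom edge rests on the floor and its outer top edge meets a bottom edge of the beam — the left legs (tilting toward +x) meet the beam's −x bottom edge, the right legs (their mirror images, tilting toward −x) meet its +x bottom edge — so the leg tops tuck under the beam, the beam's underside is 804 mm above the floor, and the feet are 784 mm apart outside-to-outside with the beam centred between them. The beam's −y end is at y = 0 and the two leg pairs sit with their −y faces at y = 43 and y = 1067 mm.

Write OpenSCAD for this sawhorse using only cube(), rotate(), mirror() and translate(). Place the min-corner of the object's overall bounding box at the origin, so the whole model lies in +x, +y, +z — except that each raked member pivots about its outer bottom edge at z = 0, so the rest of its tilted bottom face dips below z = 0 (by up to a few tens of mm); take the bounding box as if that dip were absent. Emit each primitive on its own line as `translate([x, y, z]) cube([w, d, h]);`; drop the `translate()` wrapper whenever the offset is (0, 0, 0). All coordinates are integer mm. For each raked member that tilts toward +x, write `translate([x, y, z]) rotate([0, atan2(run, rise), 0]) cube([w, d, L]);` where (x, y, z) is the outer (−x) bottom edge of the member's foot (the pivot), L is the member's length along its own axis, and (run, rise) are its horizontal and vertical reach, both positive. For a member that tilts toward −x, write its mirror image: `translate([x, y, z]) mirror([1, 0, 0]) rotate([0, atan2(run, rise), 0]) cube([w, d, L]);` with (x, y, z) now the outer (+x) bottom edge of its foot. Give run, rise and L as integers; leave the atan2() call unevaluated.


translate([335, 0, 804]) cube([114, 1146, 90]);
translate([0, 43, 0]) rotate([0, atan2(335, 804), 0]) cube([26, 36, 871]);
translate([784, 43, 0]) mirror([1, 0, 0]) rotate([0, atan2(335, 804), 0]) cube([26, 36, 871]);
translate([0, 1067, 0]) rotate([0, atan2(335, 804), 0]) cube([26, 36, 871]);
translate([784, 1067, 0]) mirror([1, 0, 0]) rotate([0, atan2(335, 804), 0]) cube([26, 36, 871]);


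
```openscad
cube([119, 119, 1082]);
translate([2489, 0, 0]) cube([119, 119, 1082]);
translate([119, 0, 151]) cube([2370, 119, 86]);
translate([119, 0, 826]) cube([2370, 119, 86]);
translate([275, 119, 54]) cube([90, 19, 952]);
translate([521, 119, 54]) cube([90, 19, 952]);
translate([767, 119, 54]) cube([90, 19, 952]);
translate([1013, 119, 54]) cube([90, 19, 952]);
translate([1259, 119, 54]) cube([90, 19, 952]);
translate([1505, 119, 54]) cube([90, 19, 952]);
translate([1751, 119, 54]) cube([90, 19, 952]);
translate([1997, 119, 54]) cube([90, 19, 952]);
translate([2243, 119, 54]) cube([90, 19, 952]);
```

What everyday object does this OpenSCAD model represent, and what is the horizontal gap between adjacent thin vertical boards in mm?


A fence section. The picket gap is 156 mm.

Two posts, two rails, 9 pickets — a fence section. Span 2370 mm holds 9 pickets of 90 mm with 10 equal gaps: ⌊(2370 − 9·90) / 10⌋ = 156 mm.


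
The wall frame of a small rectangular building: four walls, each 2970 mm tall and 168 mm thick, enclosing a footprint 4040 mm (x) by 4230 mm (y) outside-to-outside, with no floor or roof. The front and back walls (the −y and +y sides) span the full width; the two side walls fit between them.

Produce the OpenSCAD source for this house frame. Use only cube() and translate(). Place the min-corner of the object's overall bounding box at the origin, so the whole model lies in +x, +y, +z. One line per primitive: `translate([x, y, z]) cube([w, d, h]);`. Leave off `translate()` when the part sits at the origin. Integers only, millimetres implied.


cube([4040, 168, 2970]);
translate([0, 4062, 0]) cube([4040, 168, 2970]);
translate([0, 168, 0]) cube([168, 3894, 2970]);
translate([3872, 168, 0]) cube([168, 3894, 2970]);


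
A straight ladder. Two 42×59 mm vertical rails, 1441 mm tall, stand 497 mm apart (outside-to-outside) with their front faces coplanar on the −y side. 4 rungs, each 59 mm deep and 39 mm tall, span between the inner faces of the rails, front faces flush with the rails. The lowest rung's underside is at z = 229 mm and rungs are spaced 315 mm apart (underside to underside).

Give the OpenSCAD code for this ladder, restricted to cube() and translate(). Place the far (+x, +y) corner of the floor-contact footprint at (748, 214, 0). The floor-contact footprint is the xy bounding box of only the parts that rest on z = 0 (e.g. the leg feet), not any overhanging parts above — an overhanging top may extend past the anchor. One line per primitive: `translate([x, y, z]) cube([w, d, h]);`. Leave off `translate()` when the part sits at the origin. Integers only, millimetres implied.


translate([251, 155, 0]) cube([42, 59, 1441]);
translate([706, 155, 0]) cube([42, 59, 1441]);
translate([293, 155, 229]) cube([413, 59, 39]);
translate([293, 155, 544]) cube([413, 59, 39]);
translate([293, 155, 859]) cube([413, 59, 39]);
translate([293, 155, 1174]) cube([413, 59, 39]);
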